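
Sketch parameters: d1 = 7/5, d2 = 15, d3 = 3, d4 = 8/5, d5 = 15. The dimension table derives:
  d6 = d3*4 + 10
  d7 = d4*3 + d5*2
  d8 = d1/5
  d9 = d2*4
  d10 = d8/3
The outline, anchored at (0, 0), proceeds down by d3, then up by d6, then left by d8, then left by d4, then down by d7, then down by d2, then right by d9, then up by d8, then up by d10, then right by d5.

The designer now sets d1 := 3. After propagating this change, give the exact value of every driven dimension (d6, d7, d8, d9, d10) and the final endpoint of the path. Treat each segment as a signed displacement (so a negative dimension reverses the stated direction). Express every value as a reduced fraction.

d6 = 22
d7 = 174/5
d8 = 3/5
d9 = 60
d10 = 1/5
endpoint = (364/5, -30)

Apply edit: d1 := 3
  d6 = d3*4 + 10 = 22
  d7 = d4*3 + d5*2 = 174/5
  d8 = d1/5 = 3/5
  d9 = d2*4 = 60
  d10 = d8/3 = 1/5
Walk from origin (0, 0):
  seg 1: down by d3 = 3 → (0, -3)
  seg 2: up by d6 = 22 → (0, 19)
  seg 3: left by d8 = 3/5 → (-3/5, 19)
  seg 4: left by d4 = 8/5 → (-11/5, 19)
  seg 5: down by d7 = 174/5 → (-11/5, -79/5)
  seg 6: down by d2 = 15 → (-11/5, -154/5)
  seg 7: right by d9 = 60 → (289/5, -154/5)
  seg 8: up by d8 = 3/5 → (289/5, -151/5)
  seg 9: up by d10 = 1/5 → (289/5, -30)
  seg 10: right by d5 = 15 → (364/5, -30)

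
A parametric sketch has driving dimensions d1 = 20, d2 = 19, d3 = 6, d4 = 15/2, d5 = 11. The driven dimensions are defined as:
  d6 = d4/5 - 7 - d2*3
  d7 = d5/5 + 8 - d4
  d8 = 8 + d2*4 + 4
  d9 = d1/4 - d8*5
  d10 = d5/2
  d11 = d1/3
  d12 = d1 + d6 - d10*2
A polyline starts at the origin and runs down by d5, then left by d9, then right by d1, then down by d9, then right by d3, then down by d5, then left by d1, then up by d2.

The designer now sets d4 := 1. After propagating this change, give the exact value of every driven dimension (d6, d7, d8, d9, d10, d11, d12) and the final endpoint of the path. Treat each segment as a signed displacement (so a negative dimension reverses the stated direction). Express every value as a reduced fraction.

Apply edit: d4 := 1
  d6 = d4/5 - 7 - d2*3 = -319/5
  d7 = d5/5 + 8 - d4 = 46/5
  d8 = 8 + d2*4 + 4 = 88
  d9 = d1/4 - d8*5 = -435
  d10 = d5/2 = 11/2
  d11 = d1/3 = 20/3
  d12 = d1 + d6 - d10*2 = -274/5
Walk from origin (0, 0):
  seg 1: down by d5 = 11 → (0, -11)
  seg 2: left by d9 = -435 → (435, -11)
  seg 3: right by d1 = 20 → (455, -11)
  seg 4: down by d9 = -435 → (455, 424)
  seg 5: right by d3 = 6 → (461, 424)
  seg 6: down by d5 = 11 → (461, 413)
  seg 7: left by d1 = 20 → (441, 413)
  seg 8: up by d2 = 19 → (441, 432)

d6 = -319/5
d7 = 46/5
d8 = 88
d9 = -435
d10 = 11/2
d11 = 20/3
d12 = -274/5
endpoint = (441, 432)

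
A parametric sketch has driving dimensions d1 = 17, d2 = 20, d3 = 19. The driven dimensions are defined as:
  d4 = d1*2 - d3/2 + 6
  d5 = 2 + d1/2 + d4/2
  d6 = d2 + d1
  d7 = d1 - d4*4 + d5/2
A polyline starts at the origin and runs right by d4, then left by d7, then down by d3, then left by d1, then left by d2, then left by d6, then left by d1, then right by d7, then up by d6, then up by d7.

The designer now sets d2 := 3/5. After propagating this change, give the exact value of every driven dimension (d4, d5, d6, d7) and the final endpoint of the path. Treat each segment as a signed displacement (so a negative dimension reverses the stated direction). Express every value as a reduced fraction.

Apply edit: d2 := 3/5
  d4 = d1*2 - d3/2 + 6 = 61/2
  d5 = 2 + d1/2 + d4/2 = 103/4
  d6 = d2 + d1 = 88/5
  d7 = d1 - d4*4 + d5/2 = -737/8
Walk from origin (0, 0):
  seg 1: right by d4 = 61/2 → (61/2, 0)
  seg 2: left by d7 = -737/8 → (981/8, 0)
  seg 3: down by d3 = 19 → (981/8, -19)
  seg 4: left by d1 = 17 → (845/8, -19)
  seg 5: left by d2 = 3/5 → (4201/40, -19)
  seg 6: left by d6 = 88/5 → (3497/40, -19)
  seg 7: left by d1 = 17 → (2817/40, -19)
  seg 8: right by d7 = -737/8 → (-217/10, -19)
  seg 9: up by d6 = 88/5 → (-217/10, -7/5)
  seg 10: up by d7 = -737/8 → (-217/10, -3741/40)

d4 = 61/2
d5 = 103/4
d6 = 88/5
d7 = -737/8
endpoint = (-217/10, -3741/40)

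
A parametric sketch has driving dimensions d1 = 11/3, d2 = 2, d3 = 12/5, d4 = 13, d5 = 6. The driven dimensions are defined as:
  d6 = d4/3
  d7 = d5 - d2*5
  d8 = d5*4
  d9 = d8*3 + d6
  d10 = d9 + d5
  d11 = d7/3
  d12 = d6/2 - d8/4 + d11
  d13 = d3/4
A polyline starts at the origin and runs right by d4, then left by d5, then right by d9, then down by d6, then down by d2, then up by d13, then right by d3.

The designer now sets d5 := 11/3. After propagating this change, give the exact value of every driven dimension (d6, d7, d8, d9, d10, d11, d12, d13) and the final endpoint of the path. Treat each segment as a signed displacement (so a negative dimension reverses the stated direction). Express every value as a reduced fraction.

Apply edit: d5 := 11/3
  d6 = d4/3 = 13/3
  d7 = d5 - d2*5 = -19/3
  d8 = d5*4 = 44/3
  d9 = d8*3 + d6 = 145/3
  d10 = d9 + d5 = 52
  d11 = d7/3 = -19/9
  d12 = d6/2 - d8/4 + d11 = -65/18
  d13 = d3/4 = 3/5
Walk from origin (0, 0):
  seg 1: right by d4 = 13 → (13, 0)
  seg 2: left by d5 = 11/3 → (28/3, 0)
  seg 3: right by d9 = 145/3 → (173/3, 0)
  seg 4: down by d6 = 13/3 → (173/3, -13/3)
  seg 5: down by d2 = 2 → (173/3, -19/3)
  seg 6: up by d13 = 3/5 → (173/3, -86/15)
  seg 7: right by d3 = 12/5 → (901/15, -86/15)

d6 = 13/3
d7 = -19/3
d8 = 44/3
d9 = 145/3
d10 = 52
d11 = -19/9
d12 = -65/18
d13 = 3/5
endpoint = (901/15, -86/15)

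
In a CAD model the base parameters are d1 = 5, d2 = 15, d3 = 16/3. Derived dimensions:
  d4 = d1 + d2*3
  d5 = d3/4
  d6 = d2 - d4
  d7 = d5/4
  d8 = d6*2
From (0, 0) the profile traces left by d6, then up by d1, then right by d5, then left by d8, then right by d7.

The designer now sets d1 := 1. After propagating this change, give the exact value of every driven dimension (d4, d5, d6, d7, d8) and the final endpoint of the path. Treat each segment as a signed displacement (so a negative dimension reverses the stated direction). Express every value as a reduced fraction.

Apply edit: d1 := 1
  d4 = d1 + d2*3 = 46
  d5 = d3/4 = 4/3
  d6 = d2 - d4 = -31
  d7 = d5/4 = 1/3
  d8 = d6*2 = -62
Walk from origin (0, 0):
  seg 1: left by d6 = -31 → (31, 0)
  seg 2: up by d1 = 1 → (31, 1)
  seg 3: right by d5 = 4/3 → (97/3, 1)
  seg 4: left by d8 = -62 → (283/3, 1)
  seg 5: right by d7 = 1/3 → (284/3, 1)

d4 = 46
d5 = 4/3
d6 = -31
d7 = 1/3
d8 = -62
endpoint = (284/3, 1)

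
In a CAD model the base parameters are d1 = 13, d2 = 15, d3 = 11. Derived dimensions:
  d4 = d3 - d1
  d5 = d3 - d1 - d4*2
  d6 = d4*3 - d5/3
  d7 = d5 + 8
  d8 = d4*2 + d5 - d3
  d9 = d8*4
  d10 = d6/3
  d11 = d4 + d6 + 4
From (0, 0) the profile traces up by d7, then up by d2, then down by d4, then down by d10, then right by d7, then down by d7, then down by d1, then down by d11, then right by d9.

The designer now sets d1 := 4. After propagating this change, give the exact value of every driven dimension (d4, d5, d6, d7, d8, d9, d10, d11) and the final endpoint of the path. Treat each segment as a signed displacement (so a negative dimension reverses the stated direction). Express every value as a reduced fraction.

Apply edit: d1 := 4
  d4 = d3 - d1 = 7
  d5 = d3 - d1 - d4*2 = -7
  d6 = d4*3 - d5/3 = 70/3
  d7 = d5 + 8 = 1
  d8 = d4*2 + d5 - d3 = -4
  d9 = d8*4 = -16
  d10 = d6/3 = 70/9
  d11 = d4 + d6 + 4 = 103/3
Walk from origin (0, 0):
  seg 1: up by d7 = 1 → (0, 1)
  seg 2: up by d2 = 15 → (0, 16)
  seg 3: down by d4 = 7 → (0, 9)
  seg 4: down by d10 = 70/9 → (0, 11/9)
  seg 5: right by d7 = 1 → (1, 11/9)
  seg 6: down by d7 = 1 → (1, 2/9)
  seg 7: down by d1 = 4 → (1, -34/9)
  seg 8: down by d11 = 103/3 → (1, -343/9)
  seg 9: right by d9 = -16 → (-15, -343/9)

d4 = 7
d5 = -7
d6 = 70/3
d7 = 1
d8 = -4
d9 = -16
d10 = 70/9
d11 = 103/3
endpoint = (-15, -343/9)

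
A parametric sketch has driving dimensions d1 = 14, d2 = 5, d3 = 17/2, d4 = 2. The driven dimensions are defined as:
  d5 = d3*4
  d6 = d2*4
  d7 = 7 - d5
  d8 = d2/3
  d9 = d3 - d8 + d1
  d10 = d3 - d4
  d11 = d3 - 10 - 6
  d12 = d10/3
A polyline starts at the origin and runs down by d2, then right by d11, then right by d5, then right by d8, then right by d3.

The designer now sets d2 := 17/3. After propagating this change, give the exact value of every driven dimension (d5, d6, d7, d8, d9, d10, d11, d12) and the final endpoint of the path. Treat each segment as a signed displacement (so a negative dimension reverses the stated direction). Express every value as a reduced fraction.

Apply edit: d2 := 17/3
  d5 = d3*4 = 34
  d6 = d2*4 = 68/3
  d7 = 7 - d5 = -27
  d8 = d2/3 = 17/9
  d9 = d3 - d8 + d1 = 371/18
  d10 = d3 - d4 = 13/2
  d11 = d3 - 10 - 6 = -15/2
  d12 = d10/3 = 13/6
Walk from origin (0, 0):
  seg 1: down by d2 = 17/3 → (0, -17/3)
  seg 2: right by d11 = -15/2 → (-15/2, -17/3)
  seg 3: right by d5 = 34 → (53/2, -17/3)
  seg 4: right by d8 = 17/9 → (511/18, -17/3)
  seg 5: right by d3 = 17/2 → (332/9, -17/3)

d5 = 34
d6 = 68/3
d7 = -27
d8 = 17/9
d9 = 371/18
d10 = 13/2
d11 = -15/2
d12 = 13/6
endpoint = (332/9, -17/3)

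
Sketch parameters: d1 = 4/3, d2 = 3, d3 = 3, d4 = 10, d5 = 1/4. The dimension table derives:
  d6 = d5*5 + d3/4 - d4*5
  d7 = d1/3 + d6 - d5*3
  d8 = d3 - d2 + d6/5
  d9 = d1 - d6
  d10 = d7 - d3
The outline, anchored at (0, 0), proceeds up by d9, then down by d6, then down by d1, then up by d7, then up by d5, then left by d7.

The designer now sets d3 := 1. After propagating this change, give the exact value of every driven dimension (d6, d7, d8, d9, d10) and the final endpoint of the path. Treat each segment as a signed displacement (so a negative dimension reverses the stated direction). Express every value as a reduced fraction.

Apply edit: d3 := 1
  d6 = d5*5 + d3/4 - d4*5 = -97/2
  d7 = d1/3 + d6 - d5*3 = -1757/36
  d8 = d3 - d2 + d6/5 = -117/10
  d9 = d1 - d6 = 299/6
  d10 = d7 - d3 = -1793/36
Walk from origin (0, 0):
  seg 1: up by d9 = 299/6 → (0, 299/6)
  seg 2: down by d6 = -97/2 → (0, 295/3)
  seg 3: down by d1 = 4/3 → (0, 97)
  seg 4: up by d7 = -1757/36 → (0, 1735/36)
  seg 5: up by d5 = 1/4 → (0, 436/9)
  seg 6: left by d7 = -1757/36 → (1757/36, 436/9)

d6 = -97/2
d7 = -1757/36
d8 = -117/10
d9 = 299/6
d10 = -1793/36
endpoint = (1757/36, 436/9)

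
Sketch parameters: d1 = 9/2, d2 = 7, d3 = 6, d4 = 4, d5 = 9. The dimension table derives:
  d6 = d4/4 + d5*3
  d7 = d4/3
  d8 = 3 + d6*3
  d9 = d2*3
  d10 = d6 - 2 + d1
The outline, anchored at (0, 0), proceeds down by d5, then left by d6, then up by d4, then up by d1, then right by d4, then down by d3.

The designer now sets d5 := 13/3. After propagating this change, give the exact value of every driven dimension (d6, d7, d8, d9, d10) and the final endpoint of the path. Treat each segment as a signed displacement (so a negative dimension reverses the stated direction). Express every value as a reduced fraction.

d6 = 14
d7 = 4/3
d8 = 45
d9 = 21
d10 = 33/2
endpoint = (-10, -11/6)

Apply edit: d5 := 13/3
  d6 = d4/4 + d5*3 = 14
  d7 = d4/3 = 4/3
  d8 = 3 + d6*3 = 45
  d9 = d2*3 = 21
  d10 = d6 - 2 + d1 = 33/2
Walk from origin (0, 0):
  seg 1: down by d5 = 13/3 → (0, -13/3)
  seg 2: left by d6 = 14 → (-14, -13/3)
  seg 3: up by d4 = 4 → (-14, -1/3)
  seg 4: up by d1 = 9/2 → (-14, 25/6)
  seg 5: right by d4 = 4 → (-10, 25/6)
  seg 6: down by d3 = 6 → (-10, -11/6)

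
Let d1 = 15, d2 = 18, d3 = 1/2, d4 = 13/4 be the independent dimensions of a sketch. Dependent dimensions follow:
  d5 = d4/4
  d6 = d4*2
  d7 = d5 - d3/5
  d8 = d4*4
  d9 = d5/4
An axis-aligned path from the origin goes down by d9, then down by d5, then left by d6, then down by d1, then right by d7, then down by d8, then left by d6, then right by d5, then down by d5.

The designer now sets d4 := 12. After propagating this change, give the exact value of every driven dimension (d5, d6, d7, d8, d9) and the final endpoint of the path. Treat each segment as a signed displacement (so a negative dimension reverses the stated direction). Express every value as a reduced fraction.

Apply edit: d4 := 12
  d5 = d4/4 = 3
  d6 = d4*2 = 24
  d7 = d5 - d3/5 = 29/10
  d8 = d4*4 = 48
  d9 = d5/4 = 3/4
Walk from origin (0, 0):
  seg 1: down by d9 = 3/4 → (0, -3/4)
  seg 2: down by d5 = 3 → (0, -15/4)
  seg 3: left by d6 = 24 → (-24, -15/4)
  seg 4: down by d1 = 15 → (-24, -75/4)
  seg 5: right by d7 = 29/10 → (-211/10, -75/4)
  seg 6: down by d8 = 48 → (-211/10, -267/4)
  seg 7: left by d6 = 24 → (-451/10, -267/4)
  seg 8: right by d5 = 3 → (-421/10, -267/4)
  seg 9: down by d5 = 3 → (-421/10, -279/4)

d5 = 3
d6 = 24
d7 = 29/10
d8 = 48
d9 = 3/4
endpoint = (-421/10, -279/4)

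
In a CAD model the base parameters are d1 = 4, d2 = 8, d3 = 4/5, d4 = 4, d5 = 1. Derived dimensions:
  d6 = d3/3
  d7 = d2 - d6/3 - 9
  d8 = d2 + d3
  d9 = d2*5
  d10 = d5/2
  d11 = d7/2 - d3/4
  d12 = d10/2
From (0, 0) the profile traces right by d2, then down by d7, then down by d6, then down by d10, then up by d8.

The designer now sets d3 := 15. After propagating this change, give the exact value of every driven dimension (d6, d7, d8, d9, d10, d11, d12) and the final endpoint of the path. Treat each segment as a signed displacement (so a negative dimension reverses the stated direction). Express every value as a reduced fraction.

d6 = 5
d7 = -8/3
d8 = 23
d9 = 40
d10 = 1/2
d11 = -61/12
d12 = 1/4
endpoint = (8, 121/6)

Apply edit: d3 := 15
  d6 = d3/3 = 5
  d7 = d2 - d6/3 - 9 = -8/3
  d8 = d2 + d3 = 23
  d9 = d2*5 = 40
  d10 = d5/2 = 1/2
  d11 = d7/2 - d3/4 = -61/12
  d12 = d10/2 = 1/4
Walk from origin (0, 0):
  seg 1: right by d2 = 8 → (8, 0)
  seg 2: down by d7 = -8/3 → (8, 8/3)
  seg 3: down by d6 = 5 → (8, -7/3)
  seg 4: down by d10 = 1/2 → (8, -17/6)
  seg 5: up by d8 = 23 → (8, 121/6)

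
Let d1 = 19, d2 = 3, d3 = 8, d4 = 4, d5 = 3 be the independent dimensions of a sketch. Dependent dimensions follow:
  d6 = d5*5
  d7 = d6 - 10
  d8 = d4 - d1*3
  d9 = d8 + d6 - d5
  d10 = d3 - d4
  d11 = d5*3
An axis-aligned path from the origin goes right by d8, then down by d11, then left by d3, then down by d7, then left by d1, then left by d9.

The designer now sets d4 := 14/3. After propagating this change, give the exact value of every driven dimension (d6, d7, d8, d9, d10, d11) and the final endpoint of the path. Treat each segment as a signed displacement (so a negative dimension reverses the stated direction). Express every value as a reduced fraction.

Apply edit: d4 := 14/3
  d6 = d5*5 = 15
  d7 = d6 - 10 = 5
  d8 = d4 - d1*3 = -157/3
  d9 = d8 + d6 - d5 = -121/3
  d10 = d3 - d4 = 10/3
  d11 = d5*3 = 9
Walk from origin (0, 0):
  seg 1: right by d8 = -157/3 → (-157/3, 0)
  seg 2: down by d11 = 9 → (-157/3, -9)
  seg 3: left by d3 = 8 → (-181/3, -9)
  seg 4: down by d7 = 5 → (-181/3, -14)
  seg 5: left by d1 = 19 → (-238/3, -14)
  seg 6: left by d9 = -121/3 → (-39, -14)

d6 = 15
d7 = 5
d8 = -157/3
d9 = -121/3
d10 = 10/3
d11 = 9
endpoint = (-39, -14)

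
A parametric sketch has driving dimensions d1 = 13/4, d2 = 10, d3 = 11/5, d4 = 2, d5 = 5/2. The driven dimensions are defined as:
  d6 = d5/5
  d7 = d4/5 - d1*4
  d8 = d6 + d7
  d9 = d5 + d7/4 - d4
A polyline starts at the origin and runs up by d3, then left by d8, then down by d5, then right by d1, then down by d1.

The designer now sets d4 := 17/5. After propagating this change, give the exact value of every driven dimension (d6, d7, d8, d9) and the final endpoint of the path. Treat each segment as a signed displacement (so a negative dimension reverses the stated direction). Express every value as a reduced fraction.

d6 = 1/2
d7 = -308/25
d8 = -591/50
d9 = -199/50
endpoint = (1507/100, -71/20)

Apply edit: d4 := 17/5
  d6 = d5/5 = 1/2
  d7 = d4/5 - d1*4 = -308/25
  d8 = d6 + d7 = -591/50
  d9 = d5 + d7/4 - d4 = -199/50
Walk from origin (0, 0):
  seg 1: up by d3 = 11/5 → (0, 11/5)
  seg 2: left by d8 = -591/50 → (591/50, 11/5)
  seg 3: down by d5 = 5/2 → (591/50, -3/10)
  seg 4: right by d1 = 13/4 → (1507/100, -3/10)
  seg 5: down by d1 = 13/4 → (1507/100, -71/20)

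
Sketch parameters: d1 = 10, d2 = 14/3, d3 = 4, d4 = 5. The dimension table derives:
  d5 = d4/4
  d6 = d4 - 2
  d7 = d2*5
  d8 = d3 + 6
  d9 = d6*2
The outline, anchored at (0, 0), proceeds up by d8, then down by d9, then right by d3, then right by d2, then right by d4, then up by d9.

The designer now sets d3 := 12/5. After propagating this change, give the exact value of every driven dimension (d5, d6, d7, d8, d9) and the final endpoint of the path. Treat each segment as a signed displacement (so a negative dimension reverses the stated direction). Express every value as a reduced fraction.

Apply edit: d3 := 12/5
  d5 = d4/4 = 5/4
  d6 = d4 - 2 = 3
  d7 = d2*5 = 70/3
  d8 = d3 + 6 = 42/5
  d9 = d6*2 = 6
Walk from origin (0, 0):
  seg 1: up by d8 = 42/5 → (0, 42/5)
  seg 2: down by d9 = 6 → (0, 12/5)
  seg 3: right by d3 = 12/5 → (12/5, 12/5)
  seg 4: right by d2 = 14/3 → (106/15, 12/5)
  seg 5: right by d4 = 5 → (181/15, 12/5)
  seg 6: up by d9 = 6 → (181/15, 42/5)

d5 = 5/4
d6 = 3
d7 = 70/3
d8 = 42/5
d9 = 6
endpoint = (181/15, 42/5)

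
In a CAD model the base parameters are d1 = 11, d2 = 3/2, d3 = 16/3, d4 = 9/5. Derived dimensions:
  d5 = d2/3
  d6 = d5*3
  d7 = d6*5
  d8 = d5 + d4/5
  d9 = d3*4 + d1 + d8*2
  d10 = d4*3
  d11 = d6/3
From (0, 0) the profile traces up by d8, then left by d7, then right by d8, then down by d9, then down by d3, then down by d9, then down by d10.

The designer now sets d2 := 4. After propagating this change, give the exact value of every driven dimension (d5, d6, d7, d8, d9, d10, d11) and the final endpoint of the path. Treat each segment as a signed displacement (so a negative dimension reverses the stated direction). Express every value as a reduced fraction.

d5 = 4/3
d6 = 4
d7 = 20
d8 = 127/75
d9 = 893/25
d10 = 27/5
d11 = 4/3
endpoint = (-1373/75, -2012/25)

Apply edit: d2 := 4
  d5 = d2/3 = 4/3
  d6 = d5*3 = 4
  d7 = d6*5 = 20
  d8 = d5 + d4/5 = 127/75
  d9 = d3*4 + d1 + d8*2 = 893/25
  d10 = d4*3 = 27/5
  d11 = d6/3 = 4/3
Walk from origin (0, 0):
  seg 1: up by d8 = 127/75 → (0, 127/75)
  seg 2: left by d7 = 20 → (-20, 127/75)
  seg 3: right by d8 = 127/75 → (-1373/75, 127/75)
  seg 4: down by d9 = 893/25 → (-1373/75, -2552/75)
  seg 5: down by d3 = 16/3 → (-1373/75, -984/25)
  seg 6: down by d9 = 893/25 → (-1373/75, -1877/25)
  seg 7: down by d10 = 27/5 → (-1373/75, -2012/25)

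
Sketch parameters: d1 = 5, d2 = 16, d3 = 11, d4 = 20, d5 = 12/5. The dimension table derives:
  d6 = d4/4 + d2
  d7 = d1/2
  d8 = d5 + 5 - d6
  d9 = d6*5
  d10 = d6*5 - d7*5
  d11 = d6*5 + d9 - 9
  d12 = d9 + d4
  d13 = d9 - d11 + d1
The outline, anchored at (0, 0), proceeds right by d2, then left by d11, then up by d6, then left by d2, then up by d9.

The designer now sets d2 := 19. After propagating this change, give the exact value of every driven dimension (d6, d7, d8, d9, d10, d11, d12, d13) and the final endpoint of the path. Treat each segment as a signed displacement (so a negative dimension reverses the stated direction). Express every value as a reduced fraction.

Apply edit: d2 := 19
  d6 = d4/4 + d2 = 24
  d7 = d1/2 = 5/2
  d8 = d5 + 5 - d6 = -83/5
  d9 = d6*5 = 120
  d10 = d6*5 - d7*5 = 215/2
  d11 = d6*5 + d9 - 9 = 231
  d12 = d9 + d4 = 140
  d13 = d9 - d11 + d1 = -106
Walk from origin (0, 0):
  seg 1: right by d2 = 19 → (19, 0)
  seg 2: left by d11 = 231 → (-212, 0)
  seg 3: up by d6 = 24 → (-212, 24)
  seg 4: left by d2 = 19 → (-231, 24)
  seg 5: up by d9 = 120 → (-231, 144)

d6 = 24
d7 = 5/2
d8 = -83/5
d9 = 120
d10 = 215/2
d11 = 231
d12 = 140
d13 = -106
endpoint = (-231, 144)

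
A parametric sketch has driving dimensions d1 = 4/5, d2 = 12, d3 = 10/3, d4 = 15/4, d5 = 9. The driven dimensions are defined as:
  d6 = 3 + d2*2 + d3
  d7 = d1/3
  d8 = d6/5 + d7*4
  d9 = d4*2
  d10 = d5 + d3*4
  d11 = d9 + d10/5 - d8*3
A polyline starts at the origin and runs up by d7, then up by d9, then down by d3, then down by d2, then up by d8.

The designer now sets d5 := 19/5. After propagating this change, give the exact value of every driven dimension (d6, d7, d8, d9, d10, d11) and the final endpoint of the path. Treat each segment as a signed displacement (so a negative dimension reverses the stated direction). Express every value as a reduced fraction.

d6 = 91/3
d7 = 4/15
d8 = 107/15
d9 = 15/2
d10 = 257/15
d11 = -1571/150
endpoint = (0, -13/30)

Apply edit: d5 := 19/5
  d6 = 3 + d2*2 + d3 = 91/3
  d7 = d1/3 = 4/15
  d8 = d6/5 + d7*4 = 107/15
  d9 = d4*2 = 15/2
  d10 = d5 + d3*4 = 257/15
  d11 = d9 + d10/5 - d8*3 = -1571/150
Walk from origin (0, 0):
  seg 1: up by d7 = 4/15 → (0, 4/15)
  seg 2: up by d9 = 15/2 → (0, 233/30)
  seg 3: down by d3 = 10/3 → (0, 133/30)
  seg 4: down by d2 = 12 → (0, -227/30)
  seg 5: up by d8 = 107/15 → (0, -13/30)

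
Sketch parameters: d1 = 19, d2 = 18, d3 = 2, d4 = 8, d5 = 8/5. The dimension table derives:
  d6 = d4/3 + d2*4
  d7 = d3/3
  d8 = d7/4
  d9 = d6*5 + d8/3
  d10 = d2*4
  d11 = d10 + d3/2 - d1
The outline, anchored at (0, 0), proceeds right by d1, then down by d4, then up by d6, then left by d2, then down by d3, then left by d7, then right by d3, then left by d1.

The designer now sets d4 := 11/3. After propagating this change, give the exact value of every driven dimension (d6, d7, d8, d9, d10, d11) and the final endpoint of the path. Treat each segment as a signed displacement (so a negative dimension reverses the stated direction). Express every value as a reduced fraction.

Apply edit: d4 := 11/3
  d6 = d4/3 + d2*4 = 659/9
  d7 = d3/3 = 2/3
  d8 = d7/4 = 1/6
  d9 = d6*5 + d8/3 = 2197/6
  d10 = d2*4 = 72
  d11 = d10 + d3/2 - d1 = 54
Walk from origin (0, 0):
  seg 1: right by d1 = 19 → (19, 0)
  seg 2: down by d4 = 11/3 → (19, -11/3)
  seg 3: up by d6 = 659/9 → (19, 626/9)
  seg 4: left by d2 = 18 → (1, 626/9)
  seg 5: down by d3 = 2 → (1, 608/9)
  seg 6: left by d7 = 2/3 → (1/3, 608/9)
  seg 7: right by d3 = 2 → (7/3, 608/9)
  seg 8: left by d1 = 19 → (-50/3, 608/9)

d6 = 659/9
d7 = 2/3
d8 = 1/6
d9 = 2197/6
d10 = 72
d11 = 54
endpoint = (-50/3, 608/9)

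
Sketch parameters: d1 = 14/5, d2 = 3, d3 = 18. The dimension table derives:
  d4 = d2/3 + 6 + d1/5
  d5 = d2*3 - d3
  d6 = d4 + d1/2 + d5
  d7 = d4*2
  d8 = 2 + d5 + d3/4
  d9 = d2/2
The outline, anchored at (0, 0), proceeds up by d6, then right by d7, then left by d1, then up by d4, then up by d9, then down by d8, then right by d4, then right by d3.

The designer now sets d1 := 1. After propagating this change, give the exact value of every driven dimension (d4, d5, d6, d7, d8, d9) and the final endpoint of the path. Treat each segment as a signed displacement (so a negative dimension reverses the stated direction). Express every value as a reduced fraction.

d4 = 36/5
d5 = -9
d6 = -13/10
d7 = 72/5
d8 = -5/2
d9 = 3/2
endpoint = (193/5, 99/10)

Apply edit: d1 := 1
  d4 = d2/3 + 6 + d1/5 = 36/5
  d5 = d2*3 - d3 = -9
  d6 = d4 + d1/2 + d5 = -13/10
  d7 = d4*2 = 72/5
  d8 = 2 + d5 + d3/4 = -5/2
  d9 = d2/2 = 3/2
Walk from origin (0, 0):
  seg 1: up by d6 = -13/10 → (0, -13/10)
  seg 2: right by d7 = 72/5 → (72/5, -13/10)
  seg 3: left by d1 = 1 → (67/5, -13/10)
  seg 4: up by d4 = 36/5 → (67/5, 59/10)
  seg 5: up by d9 = 3/2 → (67/5, 37/5)
  seg 6: down by d8 = -5/2 → (67/5, 99/10)
  seg 7: right by d4 = 36/5 → (103/5, 99/10)
  seg 8: right by d3 = 18 → (193/5, 99/10)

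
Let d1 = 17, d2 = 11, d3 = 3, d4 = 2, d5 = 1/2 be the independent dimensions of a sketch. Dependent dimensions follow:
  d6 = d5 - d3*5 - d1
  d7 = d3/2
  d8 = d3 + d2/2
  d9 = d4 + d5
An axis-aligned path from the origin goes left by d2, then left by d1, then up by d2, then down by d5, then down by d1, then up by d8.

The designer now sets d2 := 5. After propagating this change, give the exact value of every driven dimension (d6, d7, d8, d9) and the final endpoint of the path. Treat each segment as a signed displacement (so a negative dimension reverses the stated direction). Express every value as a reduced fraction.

d6 = -63/2
d7 = 3/2
d8 = 11/2
d9 = 5/2
endpoint = (-22, -7)

Apply edit: d2 := 5
  d6 = d5 - d3*5 - d1 = -63/2
  d7 = d3/2 = 3/2
  d8 = d3 + d2/2 = 11/2
  d9 = d4 + d5 = 5/2
Walk from origin (0, 0):
  seg 1: left by d2 = 5 → (-5, 0)
  seg 2: left by d1 = 17 → (-22, 0)
  seg 3: up by d2 = 5 → (-22, 5)
  seg 4: down by d5 = 1/2 → (-22, 9/2)
  seg 5: down by d1 = 17 → (-22, -25/2)
  seg 6: up by d8 = 11/2 → (-22, -7)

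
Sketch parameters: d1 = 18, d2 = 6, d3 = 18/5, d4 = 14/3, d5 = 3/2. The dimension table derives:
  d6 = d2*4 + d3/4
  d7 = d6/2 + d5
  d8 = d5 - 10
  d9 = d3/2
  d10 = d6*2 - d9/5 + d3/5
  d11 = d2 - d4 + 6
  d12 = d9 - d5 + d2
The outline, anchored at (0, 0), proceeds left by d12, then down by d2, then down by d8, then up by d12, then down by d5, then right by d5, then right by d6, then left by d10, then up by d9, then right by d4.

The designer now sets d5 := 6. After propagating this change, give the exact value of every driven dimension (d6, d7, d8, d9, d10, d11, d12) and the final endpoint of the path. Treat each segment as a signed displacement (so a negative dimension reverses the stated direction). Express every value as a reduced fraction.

d6 = 249/10
d7 = 369/20
d8 = -4
d9 = 9/5
d10 = 1254/25
d11 = 22/3
d12 = 9/5
endpoint = (-2459/150, -22/5)

Apply edit: d5 := 6
  d6 = d2*4 + d3/4 = 249/10
  d7 = d6/2 + d5 = 369/20
  d8 = d5 - 10 = -4
  d9 = d3/2 = 9/5
  d10 = d6*2 - d9/5 + d3/5 = 1254/25
  d11 = d2 - d4 + 6 = 22/3
  d12 = d9 - d5 + d2 = 9/5
Walk from origin (0, 0):
  seg 1: left by d12 = 9/5 → (-9/5, 0)
  seg 2: down by d2 = 6 → (-9/5, -6)
  seg 3: down by d8 = -4 → (-9/5, -2)
  seg 4: up by d12 = 9/5 → (-9/5, -1/5)
  seg 5: down by d5 = 6 → (-9/5, -31/5)
  seg 6: right by d5 = 6 → (21/5, -31/5)
  seg 7: right by d6 = 249/10 → (291/10, -31/5)
  seg 8: left by d10 = 1254/25 → (-1053/50, -31/5)
  seg 9: up by d9 = 9/5 → (-1053/50, -22/5)
  seg 10: right by d4 = 14/3 → (-2459/150, -22/5)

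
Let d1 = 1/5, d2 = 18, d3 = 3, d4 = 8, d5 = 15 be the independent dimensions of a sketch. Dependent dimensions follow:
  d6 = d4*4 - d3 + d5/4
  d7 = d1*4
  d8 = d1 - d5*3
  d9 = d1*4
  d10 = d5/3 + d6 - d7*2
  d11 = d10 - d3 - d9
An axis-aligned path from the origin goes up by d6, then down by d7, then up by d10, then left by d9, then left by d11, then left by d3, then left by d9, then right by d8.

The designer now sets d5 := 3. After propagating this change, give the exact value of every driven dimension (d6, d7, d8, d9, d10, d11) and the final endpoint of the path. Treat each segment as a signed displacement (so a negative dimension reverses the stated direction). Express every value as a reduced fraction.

d6 = 119/4
d7 = 4/5
d8 = -44/5
d9 = 4/5
d10 = 583/20
d11 = 507/20
endpoint = (-155/4, 581/10)

Apply edit: d5 := 3
  d6 = d4*4 - d3 + d5/4 = 119/4
  d7 = d1*4 = 4/5
  d8 = d1 - d5*3 = -44/5
  d9 = d1*4 = 4/5
  d10 = d5/3 + d6 - d7*2 = 583/20
  d11 = d10 - d3 - d9 = 507/20
Walk from origin (0, 0):
  seg 1: up by d6 = 119/4 → (0, 119/4)
  seg 2: down by d7 = 4/5 → (0, 579/20)
  seg 3: up by d10 = 583/20 → (0, 581/10)
  seg 4: left by d9 = 4/5 → (-4/5, 581/10)
  seg 5: left by d11 = 507/20 → (-523/20, 581/10)
  seg 6: left by d3 = 3 → (-583/20, 581/10)
  seg 7: left by d9 = 4/5 → (-599/20, 581/10)
  seg 8: right by d8 = -44/5 → (-155/4, 581/10)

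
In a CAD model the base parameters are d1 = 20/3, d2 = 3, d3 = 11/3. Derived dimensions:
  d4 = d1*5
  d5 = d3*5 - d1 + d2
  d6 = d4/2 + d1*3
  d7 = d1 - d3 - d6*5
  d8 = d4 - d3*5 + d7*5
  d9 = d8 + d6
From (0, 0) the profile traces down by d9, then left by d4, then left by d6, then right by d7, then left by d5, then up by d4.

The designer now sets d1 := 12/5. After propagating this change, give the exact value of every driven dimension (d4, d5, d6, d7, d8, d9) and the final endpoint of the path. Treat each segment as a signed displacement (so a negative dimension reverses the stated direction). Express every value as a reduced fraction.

d4 = 12
d5 = 284/15
d6 = 66/5
d7 = -1009/15
d8 = -1028/3
d9 = -4942/15
endpoint = (-557/5, 5122/15)

Apply edit: d1 := 12/5
  d4 = d1*5 = 12
  d5 = d3*5 - d1 + d2 = 284/15
  d6 = d4/2 + d1*3 = 66/5
  d7 = d1 - d3 - d6*5 = -1009/15
  d8 = d4 - d3*5 + d7*5 = -1028/3
  d9 = d8 + d6 = -4942/15
Walk from origin (0, 0):
  seg 1: down by d9 = -4942/15 → (0, 4942/15)
  seg 2: left by d4 = 12 → (-12, 4942/15)
  seg 3: left by d6 = 66/5 → (-126/5, 4942/15)
  seg 4: right by d7 = -1009/15 → (-1387/15, 4942/15)
  seg 5: left by d5 = 284/15 → (-557/5, 4942/15)
  seg 6: up by d4 = 12 → (-557/5, 5122/15)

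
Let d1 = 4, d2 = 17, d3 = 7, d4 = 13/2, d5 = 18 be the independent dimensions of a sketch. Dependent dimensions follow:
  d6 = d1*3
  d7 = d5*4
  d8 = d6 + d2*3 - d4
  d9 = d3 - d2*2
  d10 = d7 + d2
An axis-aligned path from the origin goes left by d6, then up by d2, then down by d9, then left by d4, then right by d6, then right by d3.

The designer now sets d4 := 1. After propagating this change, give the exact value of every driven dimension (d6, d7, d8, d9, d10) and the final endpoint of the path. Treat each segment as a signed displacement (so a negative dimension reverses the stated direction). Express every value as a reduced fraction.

Apply edit: d4 := 1
  d6 = d1*3 = 12
  d7 = d5*4 = 72
  d8 = d6 + d2*3 - d4 = 62
  d9 = d3 - d2*2 = -27
  d10 = d7 + d2 = 89
Walk from origin (0, 0):
  seg 1: left by d6 = 12 → (-12, 0)
  seg 2: up by d2 = 17 → (-12, 17)
  seg 3: down by d9 = -27 → (-12, 44)
  seg 4: left by d4 = 1 → (-13, 44)
  seg 5: right by d6 = 12 → (-1, 44)
  seg 6: right by d3 = 7 → (6, 44)

d6 = 12
d7 = 72
d8 = 62
d9 = -27
d10 = 89
endpoint = (6, 44)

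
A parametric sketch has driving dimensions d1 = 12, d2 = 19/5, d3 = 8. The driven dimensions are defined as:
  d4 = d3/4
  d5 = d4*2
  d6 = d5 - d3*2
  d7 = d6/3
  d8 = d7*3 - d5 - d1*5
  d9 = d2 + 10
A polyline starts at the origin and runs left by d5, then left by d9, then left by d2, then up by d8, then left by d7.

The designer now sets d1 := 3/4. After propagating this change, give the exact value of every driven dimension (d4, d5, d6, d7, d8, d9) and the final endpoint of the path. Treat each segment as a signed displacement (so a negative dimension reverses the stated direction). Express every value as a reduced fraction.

d4 = 2
d5 = 4
d6 = -12
d7 = -4
d8 = -79/4
d9 = 69/5
endpoint = (-88/5, -79/4)

Apply edit: d1 := 3/4
  d4 = d3/4 = 2
  d5 = d4*2 = 4
  d6 = d5 - d3*2 = -12
  d7 = d6/3 = -4
  d8 = d7*3 - d5 - d1*5 = -79/4
  d9 = d2 + 10 = 69/5
Walk from origin (0, 0):
  seg 1: left by d5 = 4 → (-4, 0)
  seg 2: left by d9 = 69/5 → (-89/5, 0)
  seg 3: left by d2 = 19/5 → (-108/5, 0)
  seg 4: up by d8 = -79/4 → (-108/5, -79/4)
  seg 5: left by d7 = -4 → (-88/5, -79/4)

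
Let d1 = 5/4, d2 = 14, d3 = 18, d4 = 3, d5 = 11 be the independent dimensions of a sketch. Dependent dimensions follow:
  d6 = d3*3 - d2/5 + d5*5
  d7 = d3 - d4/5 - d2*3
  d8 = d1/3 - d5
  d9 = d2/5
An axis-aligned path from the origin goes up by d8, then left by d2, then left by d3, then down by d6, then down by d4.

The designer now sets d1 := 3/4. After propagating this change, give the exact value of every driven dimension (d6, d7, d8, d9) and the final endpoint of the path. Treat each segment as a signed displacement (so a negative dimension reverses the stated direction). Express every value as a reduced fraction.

Apply edit: d1 := 3/4
  d6 = d3*3 - d2/5 + d5*5 = 531/5
  d7 = d3 - d4/5 - d2*3 = -123/5
  d8 = d1/3 - d5 = -43/4
  d9 = d2/5 = 14/5
Walk from origin (0, 0):
  seg 1: up by d8 = -43/4 → (0, -43/4)
  seg 2: left by d2 = 14 → (-14, -43/4)
  seg 3: left by d3 = 18 → (-32, -43/4)
  seg 4: down by d6 = 531/5 → (-32, -2339/20)
  seg 5: down by d4 = 3 → (-32, -2399/20)

d6 = 531/5
d7 = -123/5
d8 = -43/4
d9 = 14/5
endpoint = (-32, -2399/20)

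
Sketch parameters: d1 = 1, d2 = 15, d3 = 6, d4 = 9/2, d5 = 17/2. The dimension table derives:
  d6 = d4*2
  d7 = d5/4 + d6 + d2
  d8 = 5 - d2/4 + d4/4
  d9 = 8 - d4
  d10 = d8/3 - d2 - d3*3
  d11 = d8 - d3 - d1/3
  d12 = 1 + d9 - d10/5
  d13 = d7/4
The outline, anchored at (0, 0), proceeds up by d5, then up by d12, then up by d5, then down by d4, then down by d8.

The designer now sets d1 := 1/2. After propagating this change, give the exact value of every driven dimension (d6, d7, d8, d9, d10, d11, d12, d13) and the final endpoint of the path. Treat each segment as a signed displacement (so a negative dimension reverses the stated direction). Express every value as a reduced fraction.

Apply edit: d1 := 1/2
  d6 = d4*2 = 9
  d7 = d5/4 + d6 + d2 = 209/8
  d8 = 5 - d2/4 + d4/4 = 19/8
  d9 = 8 - d4 = 7/2
  d10 = d8/3 - d2 - d3*3 = -773/24
  d11 = d8 - d3 - d1/3 = -91/24
  d12 = 1 + d9 - d10/5 = 1313/120
  d13 = d7/4 = 209/32
Walk from origin (0, 0):
  seg 1: up by d5 = 17/2 → (0, 17/2)
  seg 2: up by d12 = 1313/120 → (0, 2333/120)
  seg 3: up by d5 = 17/2 → (0, 3353/120)
  seg 4: down by d4 = 9/2 → (0, 2813/120)
  seg 5: down by d8 = 19/8 → (0, 316/15)

d6 = 9
d7 = 209/8
d8 = 19/8
d9 = 7/2
d10 = -773/24
d11 = -91/24
d12 = 1313/120
d13 = 209/32
endpoint = (0, 316/15)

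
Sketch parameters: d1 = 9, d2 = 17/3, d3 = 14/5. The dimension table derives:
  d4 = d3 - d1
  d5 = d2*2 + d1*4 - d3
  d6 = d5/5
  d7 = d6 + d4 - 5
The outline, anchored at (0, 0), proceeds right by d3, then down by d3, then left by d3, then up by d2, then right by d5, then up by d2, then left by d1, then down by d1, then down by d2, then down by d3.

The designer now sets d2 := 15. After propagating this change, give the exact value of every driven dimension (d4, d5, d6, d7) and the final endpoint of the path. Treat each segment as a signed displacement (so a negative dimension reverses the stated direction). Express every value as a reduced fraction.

Apply edit: d2 := 15
  d4 = d3 - d1 = -31/5
  d5 = d2*2 + d1*4 - d3 = 316/5
  d6 = d5/5 = 316/25
  d7 = d6 + d4 - 5 = 36/25
Walk from origin (0, 0):
  seg 1: right by d3 = 14/5 → (14/5, 0)
  seg 2: down by d3 = 14/5 → (14/5, -14/5)
  seg 3: left by d3 = 14/5 → (0, -14/5)
  seg 4: up by d2 = 15 → (0, 61/5)
  seg 5: right by d5 = 316/5 → (316/5, 61/5)
  seg 6: up by d2 = 15 → (316/5, 136/5)
  seg 7: left by d1 = 9 → (271/5, 136/5)
  seg 8: down by d1 = 9 → (271/5, 91/5)
  seg 9: down by d2 = 15 → (271/5, 16/5)
  seg 10: down by d3 = 14/5 → (271/5, 2/5)

d4 = -31/5
d5 = 316/5
d6 = 316/25
d7 = 36/25
endpoint = (271/5, 2/5)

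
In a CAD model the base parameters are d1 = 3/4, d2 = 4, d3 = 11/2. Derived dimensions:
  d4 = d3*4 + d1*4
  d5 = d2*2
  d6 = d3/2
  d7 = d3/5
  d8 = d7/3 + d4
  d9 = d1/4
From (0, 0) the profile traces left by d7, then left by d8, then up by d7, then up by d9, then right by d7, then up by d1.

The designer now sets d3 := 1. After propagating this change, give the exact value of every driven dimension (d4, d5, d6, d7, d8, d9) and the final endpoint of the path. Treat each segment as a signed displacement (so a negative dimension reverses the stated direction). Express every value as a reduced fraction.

Apply edit: d3 := 1
  d4 = d3*4 + d1*4 = 7
  d5 = d2*2 = 8
  d6 = d3/2 = 1/2
  d7 = d3/5 = 1/5
  d8 = d7/3 + d4 = 106/15
  d9 = d1/4 = 3/16
Walk from origin (0, 0):
  seg 1: left by d7 = 1/5 → (-1/5, 0)
  seg 2: left by d8 = 106/15 → (-109/15, 0)
  seg 3: up by d7 = 1/5 → (-109/15, 1/5)
  seg 4: up by d9 = 3/16 → (-109/15, 31/80)
  seg 5: right by d7 = 1/5 → (-106/15, 31/80)
  seg 6: up by d1 = 3/4 → (-106/15, 91/80)

d4 = 7
d5 = 8
d6 = 1/2
d7 = 1/5
d8 = 106/15
d9 = 3/16
endpoint = (-106/15, 91/80)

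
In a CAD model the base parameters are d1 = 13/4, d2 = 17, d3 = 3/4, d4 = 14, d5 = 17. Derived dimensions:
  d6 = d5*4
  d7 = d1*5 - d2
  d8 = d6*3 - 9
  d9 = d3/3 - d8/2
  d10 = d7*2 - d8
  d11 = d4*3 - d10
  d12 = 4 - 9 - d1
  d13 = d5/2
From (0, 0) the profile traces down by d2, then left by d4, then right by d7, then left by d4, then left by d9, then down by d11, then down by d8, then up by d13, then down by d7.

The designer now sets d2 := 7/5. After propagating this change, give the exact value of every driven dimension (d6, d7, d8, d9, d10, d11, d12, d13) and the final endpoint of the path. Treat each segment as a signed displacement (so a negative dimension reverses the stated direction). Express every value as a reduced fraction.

d6 = 68
d7 = 297/20
d8 = 195
d9 = -389/4
d10 = -1653/10
d11 = 2073/10
d12 = -33/4
d13 = 17/2
endpoint = (841/10, -8201/20)

Apply edit: d2 := 7/5
  d6 = d5*4 = 68
  d7 = d1*5 - d2 = 297/20
  d8 = d6*3 - 9 = 195
  d9 = d3/3 - d8/2 = -389/4
  d10 = d7*2 - d8 = -1653/10
  d11 = d4*3 - d10 = 2073/10
  d12 = 4 - 9 - d1 = -33/4
  d13 = d5/2 = 17/2
Walk from origin (0, 0):
  seg 1: down by d2 = 7/5 → (0, -7/5)
  seg 2: left by d4 = 14 → (-14, -7/5)
  seg 3: right by d7 = 297/20 → (17/20, -7/5)
  seg 4: left by d4 = 14 → (-263/20, -7/5)
  seg 5: left by d9 = -389/4 → (841/10, -7/5)
  seg 6: down by d11 = 2073/10 → (841/10, -2087/10)
  seg 7: down by d8 = 195 → (841/10, -4037/10)
  seg 8: up by d13 = 17/2 → (841/10, -1976/5)
  seg 9: down by d7 = 297/20 → (841/10, -8201/20)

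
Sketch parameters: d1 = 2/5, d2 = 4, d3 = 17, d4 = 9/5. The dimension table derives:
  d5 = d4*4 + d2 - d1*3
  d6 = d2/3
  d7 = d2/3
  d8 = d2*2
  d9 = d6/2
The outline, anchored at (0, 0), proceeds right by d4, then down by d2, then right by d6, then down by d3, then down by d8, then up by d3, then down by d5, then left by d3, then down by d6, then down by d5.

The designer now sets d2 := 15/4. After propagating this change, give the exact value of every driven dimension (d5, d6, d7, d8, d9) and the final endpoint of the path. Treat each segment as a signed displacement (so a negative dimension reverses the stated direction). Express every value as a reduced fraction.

d5 = 39/4
d6 = 5/4
d7 = 5/4
d8 = 15/2
d9 = 5/8
endpoint = (-279/20, -32)

Apply edit: d2 := 15/4
  d5 = d4*4 + d2 - d1*3 = 39/4
  d6 = d2/3 = 5/4
  d7 = d2/3 = 5/4
  d8 = d2*2 = 15/2
  d9 = d6/2 = 5/8
Walk from origin (0, 0):
  seg 1: right by d4 = 9/5 → (9/5, 0)
  seg 2: down by d2 = 15/4 → (9/5, -15/4)
  seg 3: right by d6 = 5/4 → (61/20, -15/4)
  seg 4: down by d3 = 17 → (61/20, -83/4)
  seg 5: down by d8 = 15/2 → (61/20, -113/4)
  seg 6: up by d3 = 17 → (61/20, -45/4)
  seg 7: down by d5 = 39/4 → (61/20, -21)
  seg 8: left by d3 = 17 → (-279/20, -21)
  seg 9: down by d6 = 5/4 → (-279/20, -89/4)
  seg 10: down by d5 = 39/4 → (-279/20, -32)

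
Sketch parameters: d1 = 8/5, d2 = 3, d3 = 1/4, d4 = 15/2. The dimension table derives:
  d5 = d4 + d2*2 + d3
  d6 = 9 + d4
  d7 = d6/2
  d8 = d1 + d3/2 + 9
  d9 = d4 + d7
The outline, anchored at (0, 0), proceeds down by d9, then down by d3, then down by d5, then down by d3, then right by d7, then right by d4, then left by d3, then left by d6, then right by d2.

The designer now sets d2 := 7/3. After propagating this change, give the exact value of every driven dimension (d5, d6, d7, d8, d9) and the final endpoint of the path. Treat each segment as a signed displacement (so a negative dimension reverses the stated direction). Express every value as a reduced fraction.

d5 = 149/12
d6 = 33/2
d7 = 33/4
d8 = 429/40
d9 = 63/4
endpoint = (4/3, -86/3)

Apply edit: d2 := 7/3
  d5 = d4 + d2*2 + d3 = 149/12
  d6 = 9 + d4 = 33/2
  d7 = d6/2 = 33/4
  d8 = d1 + d3/2 + 9 = 429/40
  d9 = d4 + d7 = 63/4
Walk from origin (0, 0):
  seg 1: down by d9 = 63/4 → (0, -63/4)
  seg 2: down by d3 = 1/4 → (0, -16)
  seg 3: down by d5 = 149/12 → (0, -341/12)
  seg 4: down by d3 = 1/4 → (0, -86/3)
  seg 5: right by d7 = 33/4 → (33/4, -86/3)
  seg 6: right by d4 = 15/2 → (63/4, -86/3)
  seg 7: left by d3 = 1/4 → (31/2, -86/3)
  seg 8: left by d6 = 33/2 → (-1, -86/3)
  seg 9: right by d2 = 7/3 → (4/3, -86/3)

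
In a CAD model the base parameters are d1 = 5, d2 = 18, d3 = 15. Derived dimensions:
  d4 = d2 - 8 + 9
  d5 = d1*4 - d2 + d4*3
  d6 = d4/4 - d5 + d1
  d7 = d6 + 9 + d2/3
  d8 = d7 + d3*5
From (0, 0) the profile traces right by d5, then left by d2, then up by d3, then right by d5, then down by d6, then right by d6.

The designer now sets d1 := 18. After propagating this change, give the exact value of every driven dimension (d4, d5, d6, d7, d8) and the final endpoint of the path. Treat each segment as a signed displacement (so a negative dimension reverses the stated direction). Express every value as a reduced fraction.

d4 = 19
d5 = 111
d6 = -353/4
d7 = -293/4
d8 = 7/4
endpoint = (463/4, 413/4)

Apply edit: d1 := 18
  d4 = d2 - 8 + 9 = 19
  d5 = d1*4 - d2 + d4*3 = 111
  d6 = d4/4 - d5 + d1 = -353/4
  d7 = d6 + 9 + d2/3 = -293/4
  d8 = d7 + d3*5 = 7/4
Walk from origin (0, 0):
  seg 1: right by d5 = 111 → (111, 0)
  seg 2: left by d2 = 18 → (93, 0)
  seg 3: up by d3 = 15 → (93, 15)
  seg 4: right by d5 = 111 → (204, 15)
  seg 5: down by d6 = -353/4 → (204, 413/4)
  seg 6: right by d6 = -353/4 → (463/4, 413/4)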